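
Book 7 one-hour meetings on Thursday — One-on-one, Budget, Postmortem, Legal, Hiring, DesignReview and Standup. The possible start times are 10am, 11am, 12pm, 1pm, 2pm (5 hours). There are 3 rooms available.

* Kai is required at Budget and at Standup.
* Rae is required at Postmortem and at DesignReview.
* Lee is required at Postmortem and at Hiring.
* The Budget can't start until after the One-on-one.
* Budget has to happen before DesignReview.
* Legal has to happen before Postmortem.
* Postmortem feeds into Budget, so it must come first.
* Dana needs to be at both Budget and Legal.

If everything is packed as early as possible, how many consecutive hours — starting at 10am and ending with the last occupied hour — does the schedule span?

4

The precedence chain requires at least 4 distinct hours.
With at most 3 per hour and 7 meetings, at least 3 hours are needed.
4 works (last occupied hour: 1pm): for example Budget in 12pm; Legal in 10am; Standup in 11am; Postmortem in 11am; DesignReview in 1pm; One-on-one in 10am; Hiring in 10am.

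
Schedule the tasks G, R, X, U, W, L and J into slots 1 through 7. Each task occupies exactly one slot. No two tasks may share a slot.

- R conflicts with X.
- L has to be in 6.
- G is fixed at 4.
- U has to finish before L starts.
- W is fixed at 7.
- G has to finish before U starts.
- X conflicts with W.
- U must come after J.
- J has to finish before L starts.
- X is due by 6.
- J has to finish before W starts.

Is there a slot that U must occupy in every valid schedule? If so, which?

5

G is fixed at 4 and must come before U, so U is at least 5.
L is fixed at 6 and must come after U, so U is at most 5.
So U must be 5.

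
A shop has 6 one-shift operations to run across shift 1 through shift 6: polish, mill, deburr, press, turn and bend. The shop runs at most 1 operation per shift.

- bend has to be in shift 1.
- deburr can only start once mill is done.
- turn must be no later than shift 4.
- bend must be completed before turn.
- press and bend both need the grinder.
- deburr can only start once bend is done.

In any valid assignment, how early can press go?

shift 2

press at shift 2 is achievable: turn in shift 3; polish in shift 6; mill in shift 4; bend in shift 1; press in shift 2; deburr in shift 5.
Nothing earlier works — the conflict and capacity constraints rule out every shift before shift 2.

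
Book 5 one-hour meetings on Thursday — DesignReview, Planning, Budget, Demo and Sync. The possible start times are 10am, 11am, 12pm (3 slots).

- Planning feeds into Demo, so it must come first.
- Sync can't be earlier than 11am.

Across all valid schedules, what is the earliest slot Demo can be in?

11am

Precedence pushes Demo to at least 11am.
Demo at 11am is achievable: Budget=10am, Planning=10am, DesignReview=10am, Sync=11am, Demo=11am.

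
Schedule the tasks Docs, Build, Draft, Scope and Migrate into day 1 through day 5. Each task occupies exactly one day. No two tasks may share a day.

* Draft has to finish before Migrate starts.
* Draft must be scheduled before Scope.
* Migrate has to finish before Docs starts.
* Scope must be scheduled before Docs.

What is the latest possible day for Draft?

day 2

Downstream work caps Draft at day 3.
Draft at day 2 is achievable: Docs -> day 5; Draft -> day 2; Scope -> day 3; Build -> day 1; Migrate -> day 4.
Nothing later works — the capacity limit rule out every day after day 2.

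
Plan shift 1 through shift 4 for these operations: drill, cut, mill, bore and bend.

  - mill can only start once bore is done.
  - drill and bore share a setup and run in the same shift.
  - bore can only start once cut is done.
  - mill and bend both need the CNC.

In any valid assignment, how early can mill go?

Precedence pushes mill to at least shift 3.
mill at shift 3 is achievable: drill -> shift 2; cut -> shift 1; bend -> shift 1; bore -> shift 2; mill -> shift 3.

shift 3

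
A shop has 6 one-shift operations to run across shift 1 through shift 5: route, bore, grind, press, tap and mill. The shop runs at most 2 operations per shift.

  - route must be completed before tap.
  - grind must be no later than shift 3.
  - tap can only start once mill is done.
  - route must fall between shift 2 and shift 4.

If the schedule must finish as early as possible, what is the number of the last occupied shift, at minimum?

The precedence chain requires at least 2 distinct shifts.
With at most 2 per shift and 6 operations, at least 3 shifts are needed.
Propagating the time windows through the other constraints, tap can't land before shift 3, so the schedule must run through at least shift 3.
3 works (last occupied shift: shift 3): for example mill in shift 1, bore in shift 1, tap in shift 3, grind in shift 2, press in shift 3, route in shift 2.

shift 3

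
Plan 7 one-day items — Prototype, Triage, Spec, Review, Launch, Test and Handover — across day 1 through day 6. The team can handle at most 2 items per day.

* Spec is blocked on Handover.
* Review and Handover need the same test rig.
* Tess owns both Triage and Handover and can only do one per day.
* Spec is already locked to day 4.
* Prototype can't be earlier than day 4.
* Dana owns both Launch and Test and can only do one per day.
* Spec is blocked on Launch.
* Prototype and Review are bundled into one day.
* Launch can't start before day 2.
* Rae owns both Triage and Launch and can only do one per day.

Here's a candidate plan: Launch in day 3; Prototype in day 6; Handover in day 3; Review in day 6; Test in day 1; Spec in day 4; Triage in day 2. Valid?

Yes

The team can handle at most 2 items per day — holds.
Spec is already locked to day 4 — holds.
Spec is blocked on Handover — holds.
Prototype can't be earlier than day 4 — holds.
Prototype and Review are bundled into one day — holds.
Review and Handover need the same test rig — holds.
Spec is blocked on Launch — holds.
Launch can't start before day 2 — holds.
Rae owns both Triage and Launch and can only do one per day — holds.
Dana owns both Launch and Test and can only do one per day — holds.
Tess owns both Triage and Handover and can only do one per day — holds.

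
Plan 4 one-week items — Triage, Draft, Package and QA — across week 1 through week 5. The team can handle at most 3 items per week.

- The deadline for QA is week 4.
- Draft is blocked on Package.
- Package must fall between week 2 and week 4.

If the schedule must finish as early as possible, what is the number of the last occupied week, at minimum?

3

The precedence chain requires at least 2 distinct weeks.
With at most 3 per week and 4 work items, at least 2 weeks are needed.
Propagating the time windows through the other constraints, Draft can't land before week 3, so the schedule must run through at least week 3.
3 works (last occupied week: week 3): for example Package -> week 2; Triage -> week 1; QA -> week 1; Draft -> week 3.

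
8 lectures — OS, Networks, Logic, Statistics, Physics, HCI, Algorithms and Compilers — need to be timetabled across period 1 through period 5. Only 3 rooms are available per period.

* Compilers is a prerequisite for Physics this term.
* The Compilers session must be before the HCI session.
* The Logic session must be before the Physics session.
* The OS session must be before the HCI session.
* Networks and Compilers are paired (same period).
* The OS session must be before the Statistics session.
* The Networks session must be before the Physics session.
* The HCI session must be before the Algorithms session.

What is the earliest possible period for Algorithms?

period 3

Precedence pushes Algorithms to at least period 3.
Algorithms at period 3 is achievable: Physics=period 3, Compilers=period 1, OS=period 1, Networks=period 1, Logic=period 2, Statistics=period 2, HCI=period 2, Algorithms=period 3.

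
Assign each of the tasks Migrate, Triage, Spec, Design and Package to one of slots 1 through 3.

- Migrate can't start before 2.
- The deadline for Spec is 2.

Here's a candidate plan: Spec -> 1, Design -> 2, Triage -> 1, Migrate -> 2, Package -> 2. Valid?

The deadline for Spec is 2 — holds.
Migrate can't start before 2 — holds.

Valid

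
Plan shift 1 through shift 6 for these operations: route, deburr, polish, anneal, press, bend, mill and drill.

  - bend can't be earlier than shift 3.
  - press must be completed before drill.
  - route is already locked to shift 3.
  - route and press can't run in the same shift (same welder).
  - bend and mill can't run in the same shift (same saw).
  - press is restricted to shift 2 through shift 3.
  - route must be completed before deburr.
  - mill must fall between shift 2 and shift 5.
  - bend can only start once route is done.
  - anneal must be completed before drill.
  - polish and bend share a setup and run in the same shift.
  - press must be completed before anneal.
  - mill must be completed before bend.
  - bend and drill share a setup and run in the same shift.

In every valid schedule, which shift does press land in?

shift 2

press's window is shift 2–shift 3.
route is fixed at shift 3, and press can't share a shift with route.
So press must be shift 2.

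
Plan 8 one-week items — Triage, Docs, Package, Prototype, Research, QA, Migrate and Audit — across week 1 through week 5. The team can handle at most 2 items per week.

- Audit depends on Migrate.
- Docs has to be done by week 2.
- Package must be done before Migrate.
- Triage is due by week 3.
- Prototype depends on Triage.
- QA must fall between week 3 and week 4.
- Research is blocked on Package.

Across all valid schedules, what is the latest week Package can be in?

week 3

Downstream work caps Package at week 3.
Package at week 3 is achievable: Triage -> week 1, Audit -> week 5, QA -> week 3, Prototype -> week 2, Migrate -> week 4, Docs -> week 1, Package -> week 3, Research -> week 4.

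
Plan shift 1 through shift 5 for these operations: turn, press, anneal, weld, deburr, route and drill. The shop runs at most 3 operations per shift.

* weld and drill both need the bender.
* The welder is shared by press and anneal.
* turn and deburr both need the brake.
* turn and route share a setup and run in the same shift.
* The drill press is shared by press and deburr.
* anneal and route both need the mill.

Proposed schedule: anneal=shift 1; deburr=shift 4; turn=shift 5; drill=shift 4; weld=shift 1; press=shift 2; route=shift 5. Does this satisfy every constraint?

The welder is shared by press and anneal — holds.
anneal and route both need the mill — holds.
turn and route share a setup and run in the same shift — holds.
The drill press is shared by press and deburr — holds.
The shop runs at most 3 operations per shift — holds.
weld and drill both need the bender — holds.
turn and deburr both need the brake — holds.

Valid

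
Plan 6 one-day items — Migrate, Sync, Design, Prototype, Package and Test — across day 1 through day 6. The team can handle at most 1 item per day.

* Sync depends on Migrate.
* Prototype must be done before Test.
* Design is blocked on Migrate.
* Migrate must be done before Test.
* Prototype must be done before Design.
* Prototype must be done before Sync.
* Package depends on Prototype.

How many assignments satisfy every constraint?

54

Splitting on Migrate: it can be day 1 (24), day 2 (24), day 3 (6). Listing each branch's schedules as (Sync, Design, Prototype, Package, Test) by day number:
Migrate=day 1: (3,4,2,5,6) (3,4,2,6,5) (3,5,2,4,6) (3,5,2,6,4) (3,6,2,4,5) (3,6,2,5,4) (4,3,2,5,6) (4,3,2,6,5) (4,5,2,3,6) (4,5,2,6,3) (4,6,2,3,5) (4,6,2,5,3) (5,3,2,4,6) (5,3,2,6,4) (5,4,2,3,6) (5,4,2,6,3) (5,6,2,3,4) (5,6,2,4,3) (6,3,2,4,5) (6,3,2,5,4) (6,4,2,3,5) (6,4,2,5,3) (6,5,2,3,4) (6,5,2,4,3) — 24.
Migrate=day 2: (3,4,1,5,6) (3,4,1,6,5) (3,5,1,4,6) (3,5,1,6,4) (3,6,1,4,5) (3,6,1,5,4) (4,3,1,5,6) (4,3,1,6,5) (4,5,1,3,6) (4,5,1,6,3) (4,6,1,3,5) (4,6,1,5,3) (5,3,1,4,6) (5,3,1,6,4) (5,4,1,3,6) (5,4,1,6,3) (5,6,1,3,4) (5,6,1,4,3) (6,3,1,4,5) (6,3,1,5,4) (6,4,1,3,5) (6,4,1,5,3) (6,5,1,3,4) (6,5,1,4,3) — 24.
Migrate=day 3: (4,5,1,2,6) (4,6,1,2,5) (5,4,1,2,6) (5,6,1,2,4) (6,4,1,2,5) (6,5,1,2,4) — 6.
Summing: 24 + 24 + 6 = 54.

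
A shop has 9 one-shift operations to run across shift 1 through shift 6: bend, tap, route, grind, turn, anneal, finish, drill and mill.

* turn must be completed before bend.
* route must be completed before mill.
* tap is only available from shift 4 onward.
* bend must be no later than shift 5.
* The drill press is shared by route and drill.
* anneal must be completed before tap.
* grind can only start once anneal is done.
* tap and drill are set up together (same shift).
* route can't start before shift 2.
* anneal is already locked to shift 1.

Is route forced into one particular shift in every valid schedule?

No

route can be shift 2 (e.g. turn -> shift 1, mill -> shift 3, finish -> shift 1, tap -> shift 4, drill -> shift 4, grind -> shift 2, route -> shift 2, anneal -> shift 1, bend -> shift 2) or shift 3 (e.g. finish in shift 1; drill in shift 4; route in shift 3; grind in shift 2; bend in shift 2; anneal in shift 1; turn in shift 1; mill in shift 4; tap in shift 4).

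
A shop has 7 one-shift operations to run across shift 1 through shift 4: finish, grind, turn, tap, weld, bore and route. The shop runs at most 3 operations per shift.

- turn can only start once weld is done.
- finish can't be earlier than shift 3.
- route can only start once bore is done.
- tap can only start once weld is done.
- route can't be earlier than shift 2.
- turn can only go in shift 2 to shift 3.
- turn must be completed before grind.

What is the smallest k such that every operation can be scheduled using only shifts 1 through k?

The precedence chain requires at least 3 distinct shifts.
With at most 3 per shift and 7 operations, at least 3 shifts are needed.
3 works (last occupied shift: shift 3): for example weld in shift 1; bore in shift 1; grind in shift 3; turn in shift 2; finish in shift 3; tap in shift 2; route in shift 2.

3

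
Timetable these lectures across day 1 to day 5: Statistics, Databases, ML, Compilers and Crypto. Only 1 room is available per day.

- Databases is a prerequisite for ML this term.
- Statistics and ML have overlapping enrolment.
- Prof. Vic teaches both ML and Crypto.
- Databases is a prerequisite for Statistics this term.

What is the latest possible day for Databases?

day 3

Downstream work caps Databases at day 4.
Databases at day 3 is achievable: Crypto=day 2, ML=day 5, Statistics=day 4, Compilers=day 1, Databases=day 3.
Nothing later works — the conflict and capacity constraints rule out every day after day 3.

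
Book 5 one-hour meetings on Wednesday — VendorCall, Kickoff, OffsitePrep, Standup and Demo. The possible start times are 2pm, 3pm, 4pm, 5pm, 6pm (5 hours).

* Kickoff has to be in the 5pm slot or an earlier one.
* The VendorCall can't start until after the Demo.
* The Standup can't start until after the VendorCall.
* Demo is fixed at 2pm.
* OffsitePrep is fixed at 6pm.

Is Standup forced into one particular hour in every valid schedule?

Standup can be 4pm (e.g. VendorCall=3pm, Standup=4pm, OffsitePrep=6pm, Demo=2pm, Kickoff=2pm) or 5pm (e.g. OffsitePrep -> 6pm; VendorCall -> 3pm; Kickoff -> 2pm; Standup -> 5pm; Demo -> 2pm).

No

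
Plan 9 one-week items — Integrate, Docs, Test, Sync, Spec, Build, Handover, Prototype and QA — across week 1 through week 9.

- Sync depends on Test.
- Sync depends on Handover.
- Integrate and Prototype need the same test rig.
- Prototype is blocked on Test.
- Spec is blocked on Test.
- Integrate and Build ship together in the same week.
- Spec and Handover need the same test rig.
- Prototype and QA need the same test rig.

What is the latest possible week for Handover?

Downstream work caps Handover at week 8.
Handover at week 8 is achievable: Handover in week 8, Integrate in week 1, Build in week 1, Prototype in week 2, Docs in week 1, Spec in week 2, Sync in week 9, Test in week 1, QA in week 1.

week 8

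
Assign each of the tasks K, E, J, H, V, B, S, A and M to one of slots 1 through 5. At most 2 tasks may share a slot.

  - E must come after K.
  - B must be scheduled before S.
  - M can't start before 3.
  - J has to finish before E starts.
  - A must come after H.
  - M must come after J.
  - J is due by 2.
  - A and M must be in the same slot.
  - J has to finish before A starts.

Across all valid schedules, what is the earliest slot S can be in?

2

Precedence pushes S to at least 2.
S at 2 is achievable: J=1, B=1, A=3, K=4, S=2, V=4, E=5, H=2, M=3.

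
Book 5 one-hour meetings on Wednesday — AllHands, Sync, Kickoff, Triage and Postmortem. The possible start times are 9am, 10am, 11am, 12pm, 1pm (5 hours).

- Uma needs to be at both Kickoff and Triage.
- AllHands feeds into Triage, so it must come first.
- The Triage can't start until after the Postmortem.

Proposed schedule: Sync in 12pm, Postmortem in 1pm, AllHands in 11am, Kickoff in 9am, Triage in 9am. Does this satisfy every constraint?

The Triage can't start until after the Postmortem — violated.
Uma needs to be at both Kickoff and Triage — violated.
AllHands feeds into Triage, so it must come first — violated.

No. The Triage can't start until after the Postmortem is not satisfied.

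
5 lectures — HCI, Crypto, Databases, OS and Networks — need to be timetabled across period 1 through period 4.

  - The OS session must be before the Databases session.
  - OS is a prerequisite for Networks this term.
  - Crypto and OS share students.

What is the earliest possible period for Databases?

Precedence pushes Databases to at least period 2.
Databases at period 2 is achievable: Crypto -> period 2, OS -> period 1, Networks -> period 2, HCI -> period 1, Databases -> period 2.

period 2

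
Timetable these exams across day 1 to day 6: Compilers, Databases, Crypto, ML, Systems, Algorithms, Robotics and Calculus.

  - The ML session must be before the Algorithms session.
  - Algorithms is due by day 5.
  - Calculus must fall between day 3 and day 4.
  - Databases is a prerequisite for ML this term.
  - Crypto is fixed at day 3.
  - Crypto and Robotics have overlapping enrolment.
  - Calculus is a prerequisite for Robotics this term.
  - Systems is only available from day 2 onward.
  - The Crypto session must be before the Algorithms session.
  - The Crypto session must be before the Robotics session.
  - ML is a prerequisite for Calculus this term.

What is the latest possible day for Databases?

Downstream work caps Databases at day 2.
Databases at day 2 is achievable: ML in day 3; Calculus in day 4; Robotics in day 5; Algorithms in day 4; Crypto in day 3; Compilers in day 1; Databases in day 2; Systems in day 2.

day 2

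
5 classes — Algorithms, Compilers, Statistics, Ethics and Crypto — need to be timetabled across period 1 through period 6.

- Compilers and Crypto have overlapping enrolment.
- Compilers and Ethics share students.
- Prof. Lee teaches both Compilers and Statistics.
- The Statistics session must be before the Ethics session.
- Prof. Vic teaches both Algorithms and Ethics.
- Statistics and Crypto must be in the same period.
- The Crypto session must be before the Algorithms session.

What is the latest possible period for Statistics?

Downstream work caps Statistics at period 5.
Statistics at period 4 is achievable: Statistics -> period 4; Algorithms -> period 5; Crypto -> period 4; Compilers -> period 1; Ethics -> period 6.
Nothing later works — the conflict constraints rule out every period after period 4.

period 4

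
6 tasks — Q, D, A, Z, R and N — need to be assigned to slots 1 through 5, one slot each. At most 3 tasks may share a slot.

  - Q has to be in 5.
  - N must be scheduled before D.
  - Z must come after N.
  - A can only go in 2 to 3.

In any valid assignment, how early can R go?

1

R at 1 is achievable: Q -> 5; A -> 2; N -> 1; Z -> 2; R -> 1; D -> 2.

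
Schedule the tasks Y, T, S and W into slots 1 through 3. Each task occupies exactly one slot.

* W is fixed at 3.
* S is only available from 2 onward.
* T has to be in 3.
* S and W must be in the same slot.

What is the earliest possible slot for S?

3

S is available from 2; S must be in the same slot as W, which can't be before 3, so S is at least 3.
S at 3 is achievable: W -> 3; Y -> 1; S -> 3; T -> 3.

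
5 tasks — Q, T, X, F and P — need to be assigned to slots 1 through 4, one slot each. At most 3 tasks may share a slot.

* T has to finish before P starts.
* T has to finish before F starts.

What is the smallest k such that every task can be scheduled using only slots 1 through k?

The precedence chain requires at least 2 distinct slots.
With at most 3 per slot and 5 tasks, at least 2 slots are needed.
2 works (last occupied slot: 2): for example P=2, T=1, X=1, Q=1, F=2.

2 slots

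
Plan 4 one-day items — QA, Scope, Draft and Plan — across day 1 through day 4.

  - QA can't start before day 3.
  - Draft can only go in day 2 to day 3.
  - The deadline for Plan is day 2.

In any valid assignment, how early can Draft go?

day 2

Draft is available from day 2; Draft's own window allows nothing later than day 3.
Draft at day 2 is achievable: QA -> day 3, Scope -> day 1, Plan -> day 1, Draft -> day 2.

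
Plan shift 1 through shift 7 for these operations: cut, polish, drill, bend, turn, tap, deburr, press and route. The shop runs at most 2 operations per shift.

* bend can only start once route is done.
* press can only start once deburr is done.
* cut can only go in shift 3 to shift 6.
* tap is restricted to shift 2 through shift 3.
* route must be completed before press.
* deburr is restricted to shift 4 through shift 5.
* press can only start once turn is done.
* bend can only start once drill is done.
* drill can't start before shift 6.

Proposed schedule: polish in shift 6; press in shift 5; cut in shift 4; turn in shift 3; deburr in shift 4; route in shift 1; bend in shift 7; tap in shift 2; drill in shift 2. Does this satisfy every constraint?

No — it violates: drill can't start before shift 6

press can only start once deburr is done — holds.
deburr is restricted to shift 4 through shift 5 — holds.
tap is restricted to shift 2 through shift 3 — holds.
drill can't start before shift 6 — violated.
cut can only go in shift 3 to shift 6 — holds.
press can only start once turn is done — holds.
The shop runs at most 2 operations per shift — holds.
bend can only start once route is done — holds.
bend can only start once drill is done — holds.
route must be completed before press — holds.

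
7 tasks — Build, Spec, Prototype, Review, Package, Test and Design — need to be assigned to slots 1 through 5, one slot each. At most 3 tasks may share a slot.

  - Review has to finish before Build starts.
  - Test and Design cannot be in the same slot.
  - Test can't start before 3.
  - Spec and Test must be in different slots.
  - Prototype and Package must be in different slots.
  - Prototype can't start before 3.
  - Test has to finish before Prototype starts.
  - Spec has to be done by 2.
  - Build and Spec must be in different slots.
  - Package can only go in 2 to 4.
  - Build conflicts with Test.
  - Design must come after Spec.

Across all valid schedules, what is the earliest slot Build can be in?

2

Precedence pushes Build to at least 2.
Build at 2 is achievable: Package in 2, Design in 2, Review in 1, Spec in 1, Build in 2, Test in 3, Prototype in 4.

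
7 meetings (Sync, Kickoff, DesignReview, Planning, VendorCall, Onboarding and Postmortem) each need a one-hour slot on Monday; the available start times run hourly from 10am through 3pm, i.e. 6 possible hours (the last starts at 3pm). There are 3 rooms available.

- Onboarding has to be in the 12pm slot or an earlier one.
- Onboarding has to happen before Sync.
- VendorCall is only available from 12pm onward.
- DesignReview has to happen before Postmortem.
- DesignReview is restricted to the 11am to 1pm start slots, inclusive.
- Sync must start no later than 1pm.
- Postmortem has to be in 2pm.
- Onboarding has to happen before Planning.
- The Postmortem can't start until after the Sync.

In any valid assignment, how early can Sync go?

Precedence pushes Sync to at least 11am; Sync's own window allows nothing later than 1pm.
Sync at 11am is achievable: Postmortem=2pm; Planning=11am; VendorCall=12pm; DesignReview=11am; Kickoff=10am; Sync=11am; Onboarding=10am.

11am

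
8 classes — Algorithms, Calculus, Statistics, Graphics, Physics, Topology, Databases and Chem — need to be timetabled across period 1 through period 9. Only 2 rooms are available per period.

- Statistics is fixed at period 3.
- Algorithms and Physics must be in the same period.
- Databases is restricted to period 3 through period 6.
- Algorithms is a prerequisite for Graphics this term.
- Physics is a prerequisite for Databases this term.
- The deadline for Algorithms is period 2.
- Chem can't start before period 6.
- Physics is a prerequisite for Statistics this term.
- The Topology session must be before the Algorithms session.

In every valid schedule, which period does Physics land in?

period 2

Physics must be in the same period as Algorithms, which can't be before period 2, so Physics is at least period 2; downstream work caps Physics at period 2.
So Physics is pinned to period 2.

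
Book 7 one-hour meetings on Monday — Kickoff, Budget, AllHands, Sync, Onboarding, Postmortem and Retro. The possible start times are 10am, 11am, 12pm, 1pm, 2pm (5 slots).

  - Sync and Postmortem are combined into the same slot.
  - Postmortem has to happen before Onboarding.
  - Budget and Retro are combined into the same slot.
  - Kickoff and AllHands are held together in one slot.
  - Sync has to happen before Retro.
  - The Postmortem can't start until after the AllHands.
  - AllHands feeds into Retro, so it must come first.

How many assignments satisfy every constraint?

Splitting on Kickoff: it can be 10am (14), 11am (5), 12pm (1). Listing each branch's schedules as (Budget, AllHands, Sync, Onboarding, Postmortem, Retro):
Kickoff=10am: (12pm,10am,11am,12pm,11am,12pm) (12pm,10am,11am,1pm,11am,12pm) (12pm,10am,11am,2pm,11am,12pm) (1pm,10am,11am,12pm,11am,1pm) (1pm,10am,11am,1pm,11am,1pm) (1pm,10am,11am,2pm,11am,1pm) (1pm,10am,12pm,1pm,12pm,1pm) (1pm,10am,12pm,2pm,12pm,1pm) (2pm,10am,11am,12pm,11am,2pm) (2pm,10am,11am,1pm,11am,2pm) (2pm,10am,11am,2pm,11am,2pm) (2pm,10am,12pm,1pm,12pm,2pm) (2pm,10am,12pm,2pm,12pm,2pm) (2pm,10am,1pm,2pm,1pm,2pm) — 14.
Kickoff=11am: (1pm,11am,12pm,1pm,12pm,1pm) (1pm,11am,12pm,2pm,12pm,1pm) (2pm,11am,12pm,1pm,12pm,2pm) (2pm,11am,12pm,2pm,12pm,2pm) (2pm,11am,1pm,2pm,1pm,2pm) — 5.
Kickoff=12pm: (2pm,12pm,1pm,2pm,1pm,2pm) — 1.
Summing: 14 + 5 + 1 = 20.

20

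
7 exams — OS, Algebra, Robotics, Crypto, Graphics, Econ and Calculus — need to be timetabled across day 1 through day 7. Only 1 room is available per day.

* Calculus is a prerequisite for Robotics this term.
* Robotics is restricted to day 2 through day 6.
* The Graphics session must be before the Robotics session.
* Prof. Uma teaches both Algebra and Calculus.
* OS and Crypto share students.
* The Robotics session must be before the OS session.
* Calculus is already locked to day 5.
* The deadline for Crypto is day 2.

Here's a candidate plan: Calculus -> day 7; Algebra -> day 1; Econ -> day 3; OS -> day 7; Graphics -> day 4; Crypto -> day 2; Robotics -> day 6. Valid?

The deadline for Crypto is day 2 — holds.
OS and Crypto share students — holds.
Prof. Uma teaches both Algebra and Calculus — holds.
The Robotics session must be before the OS session — holds.
The Graphics session must be before the Robotics session — holds.
Calculus is a prerequisite for Robotics this term — violated.
Calculus is already locked to day 5 — violated.
Only 1 room is available per day — violated.
Robotics is restricted to day 2 through day 6 — holds.

No — it violates: Calculus is already locked to day 5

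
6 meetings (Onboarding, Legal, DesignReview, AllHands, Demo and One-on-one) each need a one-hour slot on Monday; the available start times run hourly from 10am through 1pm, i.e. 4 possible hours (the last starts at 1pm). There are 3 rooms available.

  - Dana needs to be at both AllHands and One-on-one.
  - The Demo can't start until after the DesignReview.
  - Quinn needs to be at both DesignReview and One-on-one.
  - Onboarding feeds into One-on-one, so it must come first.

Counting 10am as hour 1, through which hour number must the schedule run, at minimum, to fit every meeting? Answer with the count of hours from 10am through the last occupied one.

The precedence chain requires at least 2 distinct hours.
With at most 3 per hour and 6 meetings, at least 2 hours are needed.
2 works (last occupied hour: 11am): for example AllHands=10am, Demo=11am, Onboarding=10am, One-on-one=11am, Legal=11am, DesignReview=10am.

2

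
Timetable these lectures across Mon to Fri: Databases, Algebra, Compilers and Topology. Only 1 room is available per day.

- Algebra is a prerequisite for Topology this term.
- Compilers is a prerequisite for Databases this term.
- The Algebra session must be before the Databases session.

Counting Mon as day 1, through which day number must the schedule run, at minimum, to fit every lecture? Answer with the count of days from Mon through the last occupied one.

The precedence chain requires at least 2 distinct days.
With at most 1 per day and 4 lectures, at least 4 days are needed.
4 works (last occupied day: Thu): for example Algebra -> Mon, Topology -> Thu, Compilers -> Tue, Databases -> Wed.

4 days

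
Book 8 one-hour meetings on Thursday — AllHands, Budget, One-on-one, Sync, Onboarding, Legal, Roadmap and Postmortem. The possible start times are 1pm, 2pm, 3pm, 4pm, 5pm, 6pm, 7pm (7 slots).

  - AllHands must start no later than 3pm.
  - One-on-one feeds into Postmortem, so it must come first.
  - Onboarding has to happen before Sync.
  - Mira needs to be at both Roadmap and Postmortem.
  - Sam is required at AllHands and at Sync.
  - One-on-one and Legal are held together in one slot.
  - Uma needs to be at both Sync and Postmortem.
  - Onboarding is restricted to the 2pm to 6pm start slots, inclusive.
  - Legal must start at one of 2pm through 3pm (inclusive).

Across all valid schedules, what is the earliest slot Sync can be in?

3pm

Precedence pushes Sync to at least 3pm.
Sync at 3pm is achievable: Roadmap=1pm, Postmortem=4pm, Legal=2pm, Budget=1pm, Onboarding=2pm, AllHands=1pm, One-on-one=2pm, Sync=3pm.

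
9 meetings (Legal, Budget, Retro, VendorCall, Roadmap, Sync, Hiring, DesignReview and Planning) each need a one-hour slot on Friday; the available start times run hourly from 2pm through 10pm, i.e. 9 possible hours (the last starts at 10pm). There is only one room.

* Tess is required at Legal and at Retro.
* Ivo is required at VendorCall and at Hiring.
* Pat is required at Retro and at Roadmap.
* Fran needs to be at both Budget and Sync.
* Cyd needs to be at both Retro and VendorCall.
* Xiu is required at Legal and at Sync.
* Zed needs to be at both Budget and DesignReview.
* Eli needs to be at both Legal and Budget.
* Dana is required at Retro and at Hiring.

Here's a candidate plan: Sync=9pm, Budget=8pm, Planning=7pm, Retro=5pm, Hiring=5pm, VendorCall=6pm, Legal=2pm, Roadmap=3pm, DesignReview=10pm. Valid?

Xiu is required at Legal and at Sync — holds.
Cyd needs to be at both Retro and VendorCall — holds.
Eli needs to be at both Legal and Budget — holds.
Pat is required at Retro and at Roadmap — holds.
Fran needs to be at both Budget and Sync — holds.
Tess is required at Legal and at Retro — holds.
Dana is required at Retro and at Hiring — violated.
Zed needs to be at both Budget and DesignReview — holds.
There is only one room — violated.
Ivo is required at VendorCall and at Hiring — holds.

Invalid. Dana is required at Retro and at Hiring.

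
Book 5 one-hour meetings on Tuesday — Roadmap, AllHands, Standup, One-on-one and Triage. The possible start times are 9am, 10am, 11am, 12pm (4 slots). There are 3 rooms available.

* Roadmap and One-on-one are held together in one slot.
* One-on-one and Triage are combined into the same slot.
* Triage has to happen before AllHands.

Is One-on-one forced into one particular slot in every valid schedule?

One-on-one can be 9am (e.g. One-on-one=9am; Roadmap=9am; Standup=10am; AllHands=10am; Triage=9am) or 10am (e.g. Standup -> 9am, AllHands -> 11am, Roadmap -> 10am, Triage -> 10am, One-on-one -> 10am).

No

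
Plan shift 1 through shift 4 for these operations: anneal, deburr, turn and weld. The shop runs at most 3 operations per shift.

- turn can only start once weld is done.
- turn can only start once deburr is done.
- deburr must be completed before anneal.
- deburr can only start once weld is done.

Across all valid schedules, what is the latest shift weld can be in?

shift 2

Downstream work caps weld at shift 2.
weld at shift 2 is achievable: weld=shift 2, turn=shift 4, deburr=shift 3, anneal=shift 4.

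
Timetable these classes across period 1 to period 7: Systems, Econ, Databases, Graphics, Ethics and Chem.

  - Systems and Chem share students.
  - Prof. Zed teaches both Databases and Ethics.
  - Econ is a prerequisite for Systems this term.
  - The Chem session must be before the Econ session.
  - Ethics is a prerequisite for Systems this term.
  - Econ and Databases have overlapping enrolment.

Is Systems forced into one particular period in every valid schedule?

Systems can be period 3 (e.g. Chem -> period 1, Graphics -> period 1, Econ -> period 2, Systems -> period 3, Ethics -> period 1, Databases -> period 3) or period 4 (e.g. Econ=period 2, Ethics=period 1, Chem=period 1, Graphics=period 1, Databases=period 3, Systems=period 4).

No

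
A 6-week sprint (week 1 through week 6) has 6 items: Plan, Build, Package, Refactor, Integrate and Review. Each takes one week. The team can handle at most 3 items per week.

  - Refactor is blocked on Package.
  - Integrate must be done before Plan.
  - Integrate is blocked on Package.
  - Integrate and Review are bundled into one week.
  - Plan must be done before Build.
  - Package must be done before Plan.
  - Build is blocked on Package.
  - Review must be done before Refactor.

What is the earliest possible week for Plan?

Precedence pushes Plan to at least week 3; downstream work caps Plan at week 5.
Plan at week 3 is achievable: Package=week 1, Review=week 2, Refactor=week 3, Build=week 4, Plan=week 3, Integrate=week 2.

week 3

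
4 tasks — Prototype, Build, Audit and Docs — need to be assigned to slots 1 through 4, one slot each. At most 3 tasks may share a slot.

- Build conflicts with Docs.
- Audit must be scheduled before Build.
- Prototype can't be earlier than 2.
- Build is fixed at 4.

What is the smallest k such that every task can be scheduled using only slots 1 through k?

The precedence chain requires at least 2 distinct slots.
With at most 3 per slot and 4 tasks, at least 2 slots are needed.
Build can't be placed before 4, so the schedule must run through at least slot 4.
4 works (last occupied slot: 4): for example Prototype -> 2, Docs -> 1, Audit -> 1, Build -> 4.

4 slots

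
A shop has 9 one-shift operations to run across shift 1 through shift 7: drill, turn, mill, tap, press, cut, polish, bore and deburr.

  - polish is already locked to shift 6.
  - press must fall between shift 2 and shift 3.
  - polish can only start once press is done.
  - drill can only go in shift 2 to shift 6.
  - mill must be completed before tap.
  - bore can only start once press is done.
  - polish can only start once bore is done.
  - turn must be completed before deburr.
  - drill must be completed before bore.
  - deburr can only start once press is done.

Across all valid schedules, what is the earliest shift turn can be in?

shift 1

Downstream work caps turn at shift 6.
turn at shift 1 is achievable: mill=shift 1; deburr=shift 3; drill=shift 2; cut=shift 1; press=shift 2; turn=shift 1; tap=shift 2; polish=shift 6; bore=shift 3.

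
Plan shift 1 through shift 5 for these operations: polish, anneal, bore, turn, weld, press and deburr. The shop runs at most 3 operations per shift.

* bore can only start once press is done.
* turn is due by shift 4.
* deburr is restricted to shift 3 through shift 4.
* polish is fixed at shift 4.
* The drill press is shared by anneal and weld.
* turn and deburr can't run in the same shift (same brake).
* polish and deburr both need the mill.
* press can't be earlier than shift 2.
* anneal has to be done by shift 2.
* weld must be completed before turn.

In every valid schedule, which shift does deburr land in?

deburr's window is shift 3–shift 4.
polish is fixed at shift 4, and deburr can't share a shift with polish.
So deburr must be shift 3.

shift 3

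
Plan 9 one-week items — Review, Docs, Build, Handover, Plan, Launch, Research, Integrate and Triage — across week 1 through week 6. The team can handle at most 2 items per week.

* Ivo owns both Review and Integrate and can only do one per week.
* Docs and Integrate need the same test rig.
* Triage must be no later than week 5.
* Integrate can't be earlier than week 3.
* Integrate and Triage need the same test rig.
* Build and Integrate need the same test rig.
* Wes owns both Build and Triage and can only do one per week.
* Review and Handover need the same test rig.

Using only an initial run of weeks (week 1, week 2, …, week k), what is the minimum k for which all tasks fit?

With at most 2 per week and 9 tasks, at least 5 weeks are needed.
Integrate can't be placed before week 3, so the schedule must run through at least week 3.
5 works (last occupied week: week 5): for example Build in week 2; Research in week 4; Handover in week 2; Review in week 1; Triage in week 5; Plan in week 3; Launch in week 4; Integrate in week 3; Docs in week 1.

5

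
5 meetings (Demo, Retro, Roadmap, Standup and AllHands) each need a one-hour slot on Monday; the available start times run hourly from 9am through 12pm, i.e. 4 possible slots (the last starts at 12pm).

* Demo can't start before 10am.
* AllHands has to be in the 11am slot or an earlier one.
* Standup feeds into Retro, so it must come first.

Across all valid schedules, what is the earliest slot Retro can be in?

10am

Precedence pushes Retro to at least 10am.
Retro at 10am is achievable: AllHands=9am, Roadmap=9am, Demo=10am, Standup=9am, Retro=10am.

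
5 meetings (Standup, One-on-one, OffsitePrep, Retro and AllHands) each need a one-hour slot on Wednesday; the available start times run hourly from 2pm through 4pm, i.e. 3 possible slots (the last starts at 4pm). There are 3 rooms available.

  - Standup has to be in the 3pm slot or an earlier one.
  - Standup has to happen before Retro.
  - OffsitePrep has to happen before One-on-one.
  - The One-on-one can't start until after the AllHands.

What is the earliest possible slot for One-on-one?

3pm

Precedence pushes One-on-one to at least 3pm.
One-on-one at 3pm is achievable: OffsitePrep=2pm, Standup=2pm, AllHands=2pm, One-on-one=3pm, Retro=3pm.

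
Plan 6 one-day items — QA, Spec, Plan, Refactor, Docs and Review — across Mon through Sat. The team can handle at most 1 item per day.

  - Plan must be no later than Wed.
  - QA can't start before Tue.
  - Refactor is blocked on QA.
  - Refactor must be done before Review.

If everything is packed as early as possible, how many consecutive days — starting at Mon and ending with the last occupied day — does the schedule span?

The precedence chain requires at least 3 distinct days.
With at most 1 per day and 6 tasks, at least 6 days are needed.
Propagating the time windows through the other constraints, Review can't land before Thu — that is day 4 counting from Mon — so the schedule must run through at least 4 days.
6 works (last occupied day: Sat): for example Refactor in Wed, Spec in Fri, Plan in Mon, Review in Thu, QA in Tue, Docs in Sat.

6 days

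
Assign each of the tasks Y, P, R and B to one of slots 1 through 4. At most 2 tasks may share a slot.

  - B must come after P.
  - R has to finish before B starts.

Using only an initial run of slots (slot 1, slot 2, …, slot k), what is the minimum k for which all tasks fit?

2

The precedence chain requires at least 2 distinct slots.
With at most 2 per slot and 4 tasks, at least 2 slots are needed.
2 works (last occupied slot: 2): for example R -> 1; Y -> 2; P -> 1; B -> 2.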